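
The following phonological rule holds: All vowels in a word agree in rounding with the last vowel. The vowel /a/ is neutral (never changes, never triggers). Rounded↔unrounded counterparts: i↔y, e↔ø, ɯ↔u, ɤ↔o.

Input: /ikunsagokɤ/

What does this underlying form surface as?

/u/ harmonizes with /ɤ/ ([-round]) → [ɯ]
/o/ harmonizes with /ɤ/ ([-round]) → [ɤ]

[ikɯnsagɤkɤ]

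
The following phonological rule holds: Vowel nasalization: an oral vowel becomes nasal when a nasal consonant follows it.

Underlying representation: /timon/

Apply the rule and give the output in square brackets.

/i/ before nasal /m/ → [ĩ]
/o/ before nasal /n/ → [õ]

[tĩmõn]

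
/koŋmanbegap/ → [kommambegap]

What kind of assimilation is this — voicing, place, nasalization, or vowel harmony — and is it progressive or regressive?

/ŋ/→[m] /n/→[m].
Each target copies a feature from the following segment, so the direction is regressive.

place assimilation, regressive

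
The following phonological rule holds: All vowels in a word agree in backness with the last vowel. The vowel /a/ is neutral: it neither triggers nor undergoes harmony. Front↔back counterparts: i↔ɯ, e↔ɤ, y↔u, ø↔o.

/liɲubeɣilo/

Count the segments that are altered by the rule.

3

/i/ harmonizes with /o/ ([+back]) → [ɯ]
/e/ harmonizes with /o/ ([+back]) → [ɤ]
/i/ harmonizes with /o/ ([+back]) → [ɯ]
3 segments change.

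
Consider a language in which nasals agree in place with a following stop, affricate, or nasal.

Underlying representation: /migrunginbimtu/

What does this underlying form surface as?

[migruŋgimbintu]

/n/ before /g/ (velar) → [ŋ]
/n/ before /b/ (labial) → [m]
/m/ before /t/ (alveolar) → [n]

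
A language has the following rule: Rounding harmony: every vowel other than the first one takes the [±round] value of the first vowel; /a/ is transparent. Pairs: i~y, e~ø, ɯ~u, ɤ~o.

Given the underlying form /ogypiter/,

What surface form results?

[ogypytør]

/i/ harmonizes with /o/ ([+round]) → [y]
/e/ harmonizes with /o/ ([+round]) → [ø]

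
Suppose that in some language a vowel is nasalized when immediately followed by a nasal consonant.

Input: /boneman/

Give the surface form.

[bõnẽmãn]

/o/ before nasal /n/ → [õ]
/e/ before nasal /m/ → [ẽ]
/a/ before nasal /n/ → [ã]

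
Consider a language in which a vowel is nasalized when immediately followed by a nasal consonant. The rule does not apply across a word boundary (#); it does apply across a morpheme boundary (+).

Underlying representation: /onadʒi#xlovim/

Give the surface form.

[õnadʒi#xlovĩm]

/o/ before nasal /n/ → [õ]
/i/ before nasal /m/ → [ĩ]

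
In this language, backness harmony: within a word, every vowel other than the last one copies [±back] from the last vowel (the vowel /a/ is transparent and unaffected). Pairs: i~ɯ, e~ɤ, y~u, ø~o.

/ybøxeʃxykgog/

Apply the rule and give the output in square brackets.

/y/ harmonizes with /o/ ([+back]) → [u]
/ø/ harmonizes with /o/ ([+back]) → [o]
/e/ harmonizes with /o/ ([+back]) → [ɤ]
/y/ harmonizes with /o/ ([+back]) → [u]

[uboxɤʃxukgog]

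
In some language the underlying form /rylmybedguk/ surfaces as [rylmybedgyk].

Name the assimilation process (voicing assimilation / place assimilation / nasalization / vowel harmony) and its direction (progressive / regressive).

vowel harmony, progressive

/u/→[y].
Vowels agree with the first vowel, so the harmony is progressive.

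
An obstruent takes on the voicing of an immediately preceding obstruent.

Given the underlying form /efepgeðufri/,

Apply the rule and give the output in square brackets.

[efepkeðufri]

/g/ after /p/ (voiceless) → [k]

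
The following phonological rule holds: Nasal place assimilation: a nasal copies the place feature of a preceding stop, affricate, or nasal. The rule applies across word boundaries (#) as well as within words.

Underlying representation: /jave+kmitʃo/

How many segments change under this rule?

1

/m/ after /k/ (velar) → [ŋ]
1 segment changes.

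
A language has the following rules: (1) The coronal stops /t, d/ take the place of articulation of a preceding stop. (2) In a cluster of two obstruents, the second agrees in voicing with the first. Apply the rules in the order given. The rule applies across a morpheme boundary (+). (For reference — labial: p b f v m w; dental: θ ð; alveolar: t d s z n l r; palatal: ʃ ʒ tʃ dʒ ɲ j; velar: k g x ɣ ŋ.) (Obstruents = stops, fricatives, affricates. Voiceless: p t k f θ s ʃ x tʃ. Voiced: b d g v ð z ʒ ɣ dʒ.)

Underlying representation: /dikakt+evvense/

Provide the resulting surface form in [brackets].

Rule 1: /t/ after /k/ (velar) → [k]
After rule 1: dikakk+evvense
Rule 2: no segment meets the rule's conditions; no change.

[dikakk+evvense]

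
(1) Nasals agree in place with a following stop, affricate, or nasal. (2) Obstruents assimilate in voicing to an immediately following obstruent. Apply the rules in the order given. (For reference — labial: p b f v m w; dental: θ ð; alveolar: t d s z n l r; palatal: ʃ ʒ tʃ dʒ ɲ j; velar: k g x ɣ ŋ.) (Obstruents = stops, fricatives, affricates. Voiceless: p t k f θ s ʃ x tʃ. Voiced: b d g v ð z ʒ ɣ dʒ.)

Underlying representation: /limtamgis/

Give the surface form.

[lintaŋgis]

Rule 1: /m/ before /t/ (alveolar) → [n]
Rule 1: /m/ before /g/ (velar) → [ŋ]
After rule 1: lintaŋgis
Rule 2: no segment meets the rule's conditions; no change.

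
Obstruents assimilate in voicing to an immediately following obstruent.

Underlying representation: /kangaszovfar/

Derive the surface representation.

/s/ before /z/ (voiced) → [z]
/v/ before /f/ (voiceless) → [f]

[kangazzoffar]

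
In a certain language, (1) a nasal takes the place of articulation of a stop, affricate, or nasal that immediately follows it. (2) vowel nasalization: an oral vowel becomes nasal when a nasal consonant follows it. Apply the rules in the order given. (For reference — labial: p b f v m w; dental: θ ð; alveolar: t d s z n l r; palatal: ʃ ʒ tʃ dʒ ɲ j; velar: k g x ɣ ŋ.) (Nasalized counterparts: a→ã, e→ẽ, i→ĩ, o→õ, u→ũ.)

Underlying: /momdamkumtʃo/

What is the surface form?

Rule 1: /m/ before /d/ (alveolar) → [n]
Rule 1: /m/ before /k/ (velar) → [ŋ]
Rule 1: /m/ before /tʃ/ (palatal) → [ɲ]
After rule 1: mondaŋkuɲtʃo
Rule 2: /o/ before nasal /n/ → [õ]
Rule 2: /a/ before nasal /ŋ/ → [ã]
Rule 2: /u/ before nasal /ɲ/ → [ũ]

[mõndãŋkũɲtʃo]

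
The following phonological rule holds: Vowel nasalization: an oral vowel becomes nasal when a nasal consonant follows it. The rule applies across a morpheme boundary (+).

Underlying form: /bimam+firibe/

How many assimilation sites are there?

/i/ before nasal /m/ → [ĩ]
/a/ before nasal /m/ → [ã]
2 segments change.

2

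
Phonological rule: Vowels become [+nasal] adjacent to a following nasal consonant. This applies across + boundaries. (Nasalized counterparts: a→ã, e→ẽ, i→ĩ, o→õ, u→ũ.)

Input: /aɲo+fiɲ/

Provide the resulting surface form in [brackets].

/a/ before nasal /ɲ/ → [ã]
/i/ before nasal /ɲ/ → [ĩ]

[ãɲo+fĩɲ]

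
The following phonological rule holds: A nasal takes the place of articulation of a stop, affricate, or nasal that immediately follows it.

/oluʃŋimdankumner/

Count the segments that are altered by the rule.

3

/m/ before /d/ (alveolar) → [n]
/n/ before /k/ (velar) → [ŋ]
/m/ before /n/ (alveolar) → [n]
3 segments change.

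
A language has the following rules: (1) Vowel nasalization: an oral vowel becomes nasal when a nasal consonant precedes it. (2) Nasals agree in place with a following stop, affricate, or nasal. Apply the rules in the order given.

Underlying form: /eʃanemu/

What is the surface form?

Rule 1: /e/ after nasal /n/ → [ẽ]
Rule 1: /u/ after nasal /m/ → [ũ]
After rule 1: eʃanẽmũ
Rule 2: no segment meets the rule's conditions; no change.

[eʃanẽmũ]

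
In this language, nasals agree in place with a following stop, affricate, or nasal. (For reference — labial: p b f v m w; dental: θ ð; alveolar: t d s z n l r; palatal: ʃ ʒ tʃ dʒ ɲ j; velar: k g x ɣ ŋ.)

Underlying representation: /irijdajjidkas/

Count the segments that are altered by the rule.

No segment meets the rule's conditions.

0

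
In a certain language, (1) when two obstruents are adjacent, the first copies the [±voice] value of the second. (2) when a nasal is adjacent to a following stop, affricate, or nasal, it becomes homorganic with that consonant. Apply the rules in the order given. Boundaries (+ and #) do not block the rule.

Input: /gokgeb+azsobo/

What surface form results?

Rule 1: /k/ before /g/ (voiced) → [g]
Rule 1: /z/ before /s/ (voiceless) → [s]
After rule 1: goggeb+assobo
Rule 2: no segment meets the rule's conditions; no change.

[goggeb+assobo]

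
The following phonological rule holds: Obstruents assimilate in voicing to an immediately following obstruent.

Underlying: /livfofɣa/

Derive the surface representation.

/v/ before /f/ (voiceless) → [f]
/f/ before /ɣ/ (voiced) → [v]

[liffovɣa]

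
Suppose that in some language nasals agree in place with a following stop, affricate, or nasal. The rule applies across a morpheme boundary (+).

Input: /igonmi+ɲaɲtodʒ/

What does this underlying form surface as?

[igommi+ɲantodʒ]

/n/ before /m/ (labial) → [m]
/ɲ/ before /t/ (alveolar) → [n]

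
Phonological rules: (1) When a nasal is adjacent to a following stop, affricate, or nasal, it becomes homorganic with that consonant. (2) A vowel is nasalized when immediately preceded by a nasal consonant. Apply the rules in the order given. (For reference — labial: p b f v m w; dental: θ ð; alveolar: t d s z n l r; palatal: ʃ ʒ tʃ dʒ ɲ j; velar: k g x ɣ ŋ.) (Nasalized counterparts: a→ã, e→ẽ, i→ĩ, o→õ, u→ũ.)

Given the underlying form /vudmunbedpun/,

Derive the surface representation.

[vudmũmbedpun]

Rule 1: /n/ before /b/ (labial) → [m]
After rule 1: vudmumbedpun
Rule 2: /u/ after nasal /m/ → [ũ]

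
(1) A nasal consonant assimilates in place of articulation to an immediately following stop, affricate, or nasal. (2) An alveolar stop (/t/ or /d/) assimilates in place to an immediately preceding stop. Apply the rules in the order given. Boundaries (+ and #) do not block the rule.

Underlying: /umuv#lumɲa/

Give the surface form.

[umuv#luɲɲa]

Rule 1: /m/ before /ɲ/ (palatal) → [ɲ]
After rule 1: umuv#luɲɲa
Rule 2: no segment meets the rule's conditions; no change.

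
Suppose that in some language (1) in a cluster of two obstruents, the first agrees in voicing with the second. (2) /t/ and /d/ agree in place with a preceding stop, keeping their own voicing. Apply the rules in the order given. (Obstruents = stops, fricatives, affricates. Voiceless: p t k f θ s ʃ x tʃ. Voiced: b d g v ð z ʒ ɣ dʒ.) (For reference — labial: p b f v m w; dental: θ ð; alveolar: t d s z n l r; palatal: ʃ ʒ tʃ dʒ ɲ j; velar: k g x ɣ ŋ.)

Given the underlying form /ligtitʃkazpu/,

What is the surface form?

Rule 1: /g/ before /t/ (voiceless) → [k]
Rule 1: /z/ before /p/ (voiceless) → [s]
After rule 1: liktitʃkaspu
Rule 2: /t/ after /k/ (velar) → [k]

[likkitʃkaspu]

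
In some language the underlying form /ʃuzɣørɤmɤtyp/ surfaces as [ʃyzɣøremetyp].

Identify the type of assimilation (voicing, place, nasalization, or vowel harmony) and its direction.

vowel harmony, regressive

/u/→[y] /ɤ/→[e] /ɤ/→[e].
Vowels agree with the last vowel, so the harmony is regressive.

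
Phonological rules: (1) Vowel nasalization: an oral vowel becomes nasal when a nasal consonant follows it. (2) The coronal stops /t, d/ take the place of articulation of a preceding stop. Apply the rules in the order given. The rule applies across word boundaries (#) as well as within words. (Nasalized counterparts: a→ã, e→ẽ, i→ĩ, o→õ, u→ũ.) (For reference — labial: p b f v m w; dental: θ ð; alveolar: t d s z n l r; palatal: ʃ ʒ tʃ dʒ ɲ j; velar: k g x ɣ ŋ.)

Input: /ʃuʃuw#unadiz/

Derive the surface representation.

[ʃuʃuw#ũnadiz]

Rule 1: /u/ before nasal /n/ → [ũ]
After rule 1: ʃuʃuw#ũnadiz
Rule 2: no segment meets the rule's conditions; no change.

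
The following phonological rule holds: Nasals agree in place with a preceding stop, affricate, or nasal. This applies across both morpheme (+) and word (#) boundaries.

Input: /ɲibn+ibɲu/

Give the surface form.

/n/ after /b/ (labial) → [m]
/ɲ/ after /b/ (labial) → [m]

[ɲibm+ibmu]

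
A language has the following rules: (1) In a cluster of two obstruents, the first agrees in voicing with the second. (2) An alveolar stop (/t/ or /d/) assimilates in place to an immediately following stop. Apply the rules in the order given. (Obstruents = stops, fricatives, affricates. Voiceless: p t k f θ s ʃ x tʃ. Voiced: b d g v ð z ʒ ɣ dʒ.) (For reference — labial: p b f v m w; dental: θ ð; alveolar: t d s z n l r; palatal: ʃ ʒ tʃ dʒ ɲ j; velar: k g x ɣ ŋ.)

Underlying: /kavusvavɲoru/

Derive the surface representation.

[kavuzvavɲoru]

Rule 1: /s/ before /v/ (voiced) → [z]
After rule 1: kavuzvavɲoru
Rule 2: no segment meets the rule's conditions; no change.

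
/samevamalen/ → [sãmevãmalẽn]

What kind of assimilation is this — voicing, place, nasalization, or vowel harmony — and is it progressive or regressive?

/a/→[ã] /a/→[ã] /e/→[ẽ].
Each target copies a feature from the following segment, so the direction is regressive.

nasalization, regressive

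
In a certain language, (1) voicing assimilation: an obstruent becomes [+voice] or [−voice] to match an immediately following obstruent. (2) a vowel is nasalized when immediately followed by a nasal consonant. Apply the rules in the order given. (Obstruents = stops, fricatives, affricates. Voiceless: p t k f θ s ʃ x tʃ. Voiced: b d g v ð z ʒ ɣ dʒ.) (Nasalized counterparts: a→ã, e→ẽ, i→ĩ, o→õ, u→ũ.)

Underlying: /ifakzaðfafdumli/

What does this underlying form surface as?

Rule 1: /k/ before /z/ (voiced) → [g]
Rule 1: /ð/ before /f/ (voiceless) → [θ]
Rule 1: /f/ before /d/ (voiced) → [v]
After rule 1: ifagzaθfavdumli
Rule 2: /u/ before nasal /m/ → [ũ]

[ifagzaθfavdũmli]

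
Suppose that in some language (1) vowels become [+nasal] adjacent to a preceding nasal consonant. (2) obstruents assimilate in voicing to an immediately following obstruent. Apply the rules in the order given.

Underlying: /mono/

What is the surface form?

[mõnõ]

Rule 1: /o/ after nasal /m/ → [õ]
Rule 1: /o/ after nasal /n/ → [õ]
After rule 1: mõnõ
Rule 2: no segment meets the rule's conditions; no change.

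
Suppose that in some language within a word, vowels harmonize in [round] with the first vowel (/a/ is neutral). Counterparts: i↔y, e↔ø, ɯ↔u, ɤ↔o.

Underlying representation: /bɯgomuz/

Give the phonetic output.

[bɯgɤmɯz]

/o/ harmonizes with /ɯ/ ([-round]) → [ɤ]
/u/ harmonizes with /ɯ/ ([-round]) → [ɯ]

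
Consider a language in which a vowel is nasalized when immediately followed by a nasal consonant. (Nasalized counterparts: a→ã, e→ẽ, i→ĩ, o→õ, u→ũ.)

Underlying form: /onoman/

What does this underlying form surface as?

[õnõmãn]

/o/ before nasal /n/ → [õ]
/o/ before nasal /m/ → [õ]
/a/ before nasal /n/ → [ã]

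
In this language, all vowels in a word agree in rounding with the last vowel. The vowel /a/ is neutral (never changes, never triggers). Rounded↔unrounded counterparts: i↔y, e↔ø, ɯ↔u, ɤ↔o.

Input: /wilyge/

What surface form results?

[wilige]

/y/ harmonizes with /e/ ([-round]) → [i]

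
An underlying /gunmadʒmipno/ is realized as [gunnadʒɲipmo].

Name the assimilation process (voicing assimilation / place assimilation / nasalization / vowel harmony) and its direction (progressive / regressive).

place assimilation, progressive

/m/→[n] /m/→[ɲ] /n/→[m].
Each target copies a feature from the preceding segment, so the direction is progressive.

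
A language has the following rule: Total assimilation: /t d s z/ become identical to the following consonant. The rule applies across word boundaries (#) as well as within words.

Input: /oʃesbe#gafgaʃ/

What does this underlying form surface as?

/s/ before /b/ → [b] (total assimilation)

[oʃebbe#gafgaʃ]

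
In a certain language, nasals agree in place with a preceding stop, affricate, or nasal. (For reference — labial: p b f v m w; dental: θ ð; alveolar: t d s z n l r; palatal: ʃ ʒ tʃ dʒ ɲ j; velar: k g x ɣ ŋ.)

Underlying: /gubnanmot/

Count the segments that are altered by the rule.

2

/n/ after /b/ (labial) → [m]
/m/ after /n/ (alveolar) → [n]
2 segments change.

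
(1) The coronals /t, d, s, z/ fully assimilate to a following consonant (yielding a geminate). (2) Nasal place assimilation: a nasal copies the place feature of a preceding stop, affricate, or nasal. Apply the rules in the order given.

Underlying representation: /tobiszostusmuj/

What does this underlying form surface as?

[tobizzottummuj]

Rule 1: /s/ before /z/ → [z] (total assimilation)
Rule 1: /s/ before /t/ → [t] (total assimilation)
Rule 1: /s/ before /m/ → [m] (total assimilation)
After rule 1: tobizzottummuj
Rule 2: no segment meets the rule's conditions; no change.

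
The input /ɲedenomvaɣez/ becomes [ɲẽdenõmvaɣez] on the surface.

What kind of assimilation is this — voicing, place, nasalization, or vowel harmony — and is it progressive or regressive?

nasalization, progressive

/e/→[ẽ] /o/→[õ].
Each target copies a feature from the preceding segment, so the direction is progressive.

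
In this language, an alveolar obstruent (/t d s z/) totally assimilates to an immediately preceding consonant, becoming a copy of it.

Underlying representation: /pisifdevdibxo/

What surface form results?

/d/ after /f/ → [f] (total assimilation)
/d/ after /v/ → [v] (total assimilation)

[pisiffevvibxo]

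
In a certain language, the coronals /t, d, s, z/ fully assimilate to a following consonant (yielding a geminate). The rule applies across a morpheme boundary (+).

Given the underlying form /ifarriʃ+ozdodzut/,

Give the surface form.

[ifarriʃ+oddozzut]

/z/ before /d/ → [d] (total assimilation)
/d/ before /z/ → [z] (total assimilation)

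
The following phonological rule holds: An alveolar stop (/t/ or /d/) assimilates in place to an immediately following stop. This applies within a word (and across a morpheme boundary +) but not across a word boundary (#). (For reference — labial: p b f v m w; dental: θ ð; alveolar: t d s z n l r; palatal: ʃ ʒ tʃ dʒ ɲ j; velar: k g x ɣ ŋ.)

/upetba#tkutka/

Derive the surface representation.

/t/ before /b/ (labial) → [p]
/t/ before /k/ (velar) → [k]
/t/ before /k/ (velar) → [k]

[upepba#kkukka]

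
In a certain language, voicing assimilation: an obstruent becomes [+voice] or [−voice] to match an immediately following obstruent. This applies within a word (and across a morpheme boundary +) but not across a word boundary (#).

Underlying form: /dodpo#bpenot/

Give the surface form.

[dotpo#ppenot]

/d/ before /p/ (voiceless) → [t]
/b/ before /p/ (voiceless) → [p]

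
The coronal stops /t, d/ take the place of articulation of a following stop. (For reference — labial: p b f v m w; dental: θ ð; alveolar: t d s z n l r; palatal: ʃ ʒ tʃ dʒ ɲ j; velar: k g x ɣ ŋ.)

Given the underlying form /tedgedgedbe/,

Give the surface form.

/d/ before /g/ (velar) → [g]
/d/ before /g/ (velar) → [g]
/d/ before /b/ (labial) → [b]

[teggeggebbe]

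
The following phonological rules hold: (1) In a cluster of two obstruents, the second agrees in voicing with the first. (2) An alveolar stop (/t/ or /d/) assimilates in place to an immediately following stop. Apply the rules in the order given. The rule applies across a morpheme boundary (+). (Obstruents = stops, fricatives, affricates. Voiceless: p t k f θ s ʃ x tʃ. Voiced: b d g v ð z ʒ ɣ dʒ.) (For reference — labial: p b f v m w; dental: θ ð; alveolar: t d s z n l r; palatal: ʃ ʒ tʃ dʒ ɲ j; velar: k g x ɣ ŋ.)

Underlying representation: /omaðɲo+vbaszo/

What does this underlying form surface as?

Rule 1: /z/ after /s/ (voiceless) → [s]
After rule 1: omaðɲo+vbasso
Rule 2: no segment meets the rule's conditions; no change.

[omaðɲo+vbasso]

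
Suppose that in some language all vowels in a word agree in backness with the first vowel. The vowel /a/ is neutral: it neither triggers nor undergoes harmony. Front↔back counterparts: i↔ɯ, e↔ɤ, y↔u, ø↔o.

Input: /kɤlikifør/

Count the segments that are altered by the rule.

/i/ harmonizes with /ɤ/ ([+back]) → [ɯ]
/i/ harmonizes with /ɤ/ ([+back]) → [ɯ]
/ø/ harmonizes with /ɤ/ ([+back]) → [o]
3 segments change.

3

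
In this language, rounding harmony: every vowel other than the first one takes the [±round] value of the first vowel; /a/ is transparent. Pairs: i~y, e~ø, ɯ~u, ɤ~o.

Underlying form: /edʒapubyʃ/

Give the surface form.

[edʒapɯbiʃ]

/u/ harmonizes with /e/ ([-round]) → [ɯ]
/y/ harmonizes with /e/ ([-round]) → [i]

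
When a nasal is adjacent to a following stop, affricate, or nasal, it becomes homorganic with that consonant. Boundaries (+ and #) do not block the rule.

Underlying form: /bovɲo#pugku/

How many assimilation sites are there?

0

No segment meets the rule's conditions.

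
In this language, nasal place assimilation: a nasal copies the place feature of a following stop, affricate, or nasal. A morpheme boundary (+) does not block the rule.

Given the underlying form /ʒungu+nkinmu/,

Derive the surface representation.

/n/ before /g/ (velar) → [ŋ]
/n/ before /k/ (velar) → [ŋ]
/n/ before /m/ (labial) → [m]

[ʒuŋgu+ŋkimmu]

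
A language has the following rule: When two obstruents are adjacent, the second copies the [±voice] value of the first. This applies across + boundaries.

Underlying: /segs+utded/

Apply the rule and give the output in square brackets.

[segz+utted]

/s/ after /g/ (voiced) → [z]
/d/ after /t/ (voiceless) → [t]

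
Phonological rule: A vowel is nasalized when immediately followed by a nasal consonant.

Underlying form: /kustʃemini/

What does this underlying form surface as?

[kustʃẽmĩni]

/e/ before nasal /m/ → [ẽ]
/i/ before nasal /n/ → [ĩ]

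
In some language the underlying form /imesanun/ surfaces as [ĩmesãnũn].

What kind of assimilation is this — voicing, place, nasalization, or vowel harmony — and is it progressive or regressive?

/i/→[ĩ] /a/→[ã] /u/→[ũ].
Each target copies a feature from the following segment, so the direction is regressive.

nasalization, regressive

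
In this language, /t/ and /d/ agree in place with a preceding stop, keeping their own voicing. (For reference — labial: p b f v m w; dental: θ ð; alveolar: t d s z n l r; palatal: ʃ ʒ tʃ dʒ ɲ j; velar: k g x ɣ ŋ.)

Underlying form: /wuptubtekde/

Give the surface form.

/t/ after /p/ (labial) → [p]
/t/ after /b/ (labial) → [p]
/d/ after /k/ (velar) → [g]

[wuppubpekge]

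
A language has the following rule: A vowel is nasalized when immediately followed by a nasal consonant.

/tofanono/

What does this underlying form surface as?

[tofãnõno]

/a/ before nasal /n/ → [ã]
/o/ before nasal /n/ → [õ]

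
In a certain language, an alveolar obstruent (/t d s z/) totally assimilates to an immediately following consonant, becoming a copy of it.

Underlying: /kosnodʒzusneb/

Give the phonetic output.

[konnodʒzunneb]

/s/ before /n/ → [n] (total assimilation)
/s/ before /n/ → [n] (total assimilation)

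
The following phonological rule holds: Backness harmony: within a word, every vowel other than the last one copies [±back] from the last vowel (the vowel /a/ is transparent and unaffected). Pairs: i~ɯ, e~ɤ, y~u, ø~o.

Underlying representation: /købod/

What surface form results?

[kobod]

/ø/ harmonizes with /o/ ([+back]) → [o]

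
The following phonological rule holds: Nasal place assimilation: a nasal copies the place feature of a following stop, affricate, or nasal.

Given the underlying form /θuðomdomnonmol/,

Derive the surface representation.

/m/ before /d/ (alveolar) → [n]
/m/ before /n/ (alveolar) → [n]
/n/ before /m/ (labial) → [m]

[θuðondonnommol]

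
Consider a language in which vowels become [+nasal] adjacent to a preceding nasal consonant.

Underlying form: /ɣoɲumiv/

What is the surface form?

[ɣoɲũmĩv]

/u/ after nasal /ɲ/ → [ũ]
/i/ after nasal /m/ → [ĩ]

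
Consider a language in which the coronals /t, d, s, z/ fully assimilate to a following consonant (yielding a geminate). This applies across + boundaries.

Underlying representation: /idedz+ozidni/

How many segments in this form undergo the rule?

2

/d/ before /z/ → [z] (total assimilation)
/d/ before /n/ → [n] (total assimilation)
2 segments change.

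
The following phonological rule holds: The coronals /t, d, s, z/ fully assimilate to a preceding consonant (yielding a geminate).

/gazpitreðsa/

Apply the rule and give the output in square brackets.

[gazpitreðða]

/s/ after /ð/ → [ð] (total assimilation)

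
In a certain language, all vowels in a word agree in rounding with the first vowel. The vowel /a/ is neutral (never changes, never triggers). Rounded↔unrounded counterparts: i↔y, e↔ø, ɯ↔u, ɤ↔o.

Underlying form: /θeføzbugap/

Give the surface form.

[θefezbɯgap]

/ø/ harmonizes with /e/ ([-round]) → [e]
/u/ harmonizes with /e/ ([-round]) → [ɯ]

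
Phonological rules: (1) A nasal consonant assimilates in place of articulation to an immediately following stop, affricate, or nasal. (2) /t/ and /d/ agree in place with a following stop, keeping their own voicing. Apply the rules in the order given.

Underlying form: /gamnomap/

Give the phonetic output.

Rule 1: /m/ before /n/ (alveolar) → [n]
After rule 1: gannomap
Rule 2: no segment meets the rule's conditions; no change.

[gannomap]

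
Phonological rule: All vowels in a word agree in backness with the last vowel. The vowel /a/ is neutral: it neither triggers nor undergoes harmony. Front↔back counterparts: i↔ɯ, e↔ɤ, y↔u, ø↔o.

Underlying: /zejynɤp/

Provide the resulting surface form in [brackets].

[zɤjunɤp]

/e/ harmonizes with /ɤ/ ([+back]) → [ɤ]
/y/ harmonizes with /ɤ/ ([+back]) → [u]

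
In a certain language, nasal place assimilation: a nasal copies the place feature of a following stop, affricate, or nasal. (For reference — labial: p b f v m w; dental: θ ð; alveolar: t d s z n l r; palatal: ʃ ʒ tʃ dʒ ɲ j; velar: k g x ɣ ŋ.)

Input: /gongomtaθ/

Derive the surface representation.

/n/ before /g/ (velar) → [ŋ]
/m/ before /t/ (alveolar) → [n]

[goŋgontaθ]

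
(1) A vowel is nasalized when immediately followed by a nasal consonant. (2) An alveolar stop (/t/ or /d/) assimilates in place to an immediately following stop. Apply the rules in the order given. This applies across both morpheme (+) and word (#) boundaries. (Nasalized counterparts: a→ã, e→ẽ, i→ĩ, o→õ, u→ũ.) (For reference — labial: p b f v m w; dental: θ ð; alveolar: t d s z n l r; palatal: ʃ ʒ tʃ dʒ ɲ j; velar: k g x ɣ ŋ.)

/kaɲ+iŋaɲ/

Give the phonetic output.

[kãɲ+ĩŋãɲ]

Rule 1: /a/ before nasal /ɲ/ → [ã]
Rule 1: /i/ before nasal /ŋ/ → [ĩ]
Rule 1: /a/ before nasal /ɲ/ → [ã]
After rule 1: kãɲ+ĩŋãɲ
Rule 2: no segment meets the rule's conditions; no change.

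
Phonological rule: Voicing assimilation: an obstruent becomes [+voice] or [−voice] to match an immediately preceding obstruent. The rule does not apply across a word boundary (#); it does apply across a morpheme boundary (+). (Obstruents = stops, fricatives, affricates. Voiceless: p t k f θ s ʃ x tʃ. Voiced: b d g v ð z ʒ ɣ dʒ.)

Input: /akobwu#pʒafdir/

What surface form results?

/ʒ/ after /p/ (voiceless) → [ʃ]
/d/ after /f/ (voiceless) → [t]

[akobwu#pʃaftir]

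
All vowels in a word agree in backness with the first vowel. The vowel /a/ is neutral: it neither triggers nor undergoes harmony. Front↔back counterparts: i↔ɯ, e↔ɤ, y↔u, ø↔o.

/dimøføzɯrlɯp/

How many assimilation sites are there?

2

/ɯ/ harmonizes with /i/ ([-back]) → [i]
/ɯ/ harmonizes with /i/ ([-back]) → [i]
2 segments change.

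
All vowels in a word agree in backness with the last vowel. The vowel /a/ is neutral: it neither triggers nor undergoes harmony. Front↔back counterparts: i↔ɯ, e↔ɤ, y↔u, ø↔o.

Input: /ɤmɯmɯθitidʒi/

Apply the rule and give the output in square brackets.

[emimiθitidʒi]

/ɤ/ harmonizes with /i/ ([-back]) → [e]
/ɯ/ harmonizes with /i/ ([-back]) → [i]
/ɯ/ harmonizes with /i/ ([-back]) → [i]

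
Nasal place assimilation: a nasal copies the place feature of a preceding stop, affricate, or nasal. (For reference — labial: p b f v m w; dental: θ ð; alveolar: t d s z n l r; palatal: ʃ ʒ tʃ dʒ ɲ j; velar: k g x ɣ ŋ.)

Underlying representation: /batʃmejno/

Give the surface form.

[batʃɲejno]

/m/ after /tʃ/ (palatal) → [ɲ]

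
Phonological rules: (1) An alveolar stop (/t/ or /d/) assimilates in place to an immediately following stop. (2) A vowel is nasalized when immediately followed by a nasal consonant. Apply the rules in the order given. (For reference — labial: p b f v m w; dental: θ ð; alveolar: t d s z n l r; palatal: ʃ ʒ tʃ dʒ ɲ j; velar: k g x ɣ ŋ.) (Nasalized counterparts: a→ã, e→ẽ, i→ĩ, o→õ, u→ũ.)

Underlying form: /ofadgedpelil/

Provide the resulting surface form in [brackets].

Rule 1: /d/ before /g/ (velar) → [g]
Rule 1: /d/ before /p/ (labial) → [b]
After rule 1: ofaggebpelil
Rule 2: no segment meets the rule's conditions; no change.

[ofaggebpelil]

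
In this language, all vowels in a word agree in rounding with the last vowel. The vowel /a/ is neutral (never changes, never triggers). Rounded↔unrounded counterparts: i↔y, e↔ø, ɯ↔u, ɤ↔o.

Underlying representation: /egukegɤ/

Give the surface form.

/u/ harmonizes with /ɤ/ ([-round]) → [ɯ]

[egɯkegɤ]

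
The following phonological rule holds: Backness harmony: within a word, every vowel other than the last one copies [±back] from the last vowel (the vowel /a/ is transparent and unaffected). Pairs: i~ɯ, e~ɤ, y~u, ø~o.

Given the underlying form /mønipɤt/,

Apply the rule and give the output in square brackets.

/ø/ harmonizes with /ɤ/ ([+back]) → [o]
/i/ harmonizes with /ɤ/ ([+back]) → [ɯ]

[monɯpɤt]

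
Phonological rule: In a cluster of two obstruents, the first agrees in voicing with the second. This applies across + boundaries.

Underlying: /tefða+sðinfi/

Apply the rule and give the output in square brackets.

[tevða+zðinfi]

/f/ before /ð/ (voiced) → [v]
/s/ before /ð/ (voiced) → [z]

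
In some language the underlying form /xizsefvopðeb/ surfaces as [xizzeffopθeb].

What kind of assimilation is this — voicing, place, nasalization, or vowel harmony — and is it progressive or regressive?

voicing assimilation, progressive

/s/→[z] /v/→[f] /ð/→[θ].
Each target copies a feature from the preceding segment, so the direction is progressive.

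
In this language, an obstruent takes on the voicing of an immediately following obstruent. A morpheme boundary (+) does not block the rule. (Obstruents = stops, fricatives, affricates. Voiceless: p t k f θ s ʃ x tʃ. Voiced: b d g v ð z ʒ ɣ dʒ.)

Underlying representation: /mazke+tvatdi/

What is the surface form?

[maske+dvaddi]

/z/ before /k/ (voiceless) → [s]
/t/ before /v/ (voiced) → [d]
/t/ before /d/ (voiced) → [d]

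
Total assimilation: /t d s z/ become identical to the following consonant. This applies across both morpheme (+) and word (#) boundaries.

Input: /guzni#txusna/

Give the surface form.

[gunni#xxunna]

/z/ before /n/ → [n] (total assimilation)
/t/ before /x/ → [x] (total assimilation)
/s/ before /n/ → [n] (total assimilation)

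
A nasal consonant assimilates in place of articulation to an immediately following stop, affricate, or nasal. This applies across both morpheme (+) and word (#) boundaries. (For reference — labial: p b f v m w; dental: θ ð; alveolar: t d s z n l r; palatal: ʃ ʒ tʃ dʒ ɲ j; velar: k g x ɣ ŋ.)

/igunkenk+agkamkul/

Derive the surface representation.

/n/ before /k/ (velar) → [ŋ]
/n/ before /k/ (velar) → [ŋ]
/m/ before /k/ (velar) → [ŋ]

[iguŋkeŋk+agkaŋkul]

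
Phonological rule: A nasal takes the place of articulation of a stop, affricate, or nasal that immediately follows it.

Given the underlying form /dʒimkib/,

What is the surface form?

[dʒiŋkib]

/m/ before /k/ (velar) → [ŋ]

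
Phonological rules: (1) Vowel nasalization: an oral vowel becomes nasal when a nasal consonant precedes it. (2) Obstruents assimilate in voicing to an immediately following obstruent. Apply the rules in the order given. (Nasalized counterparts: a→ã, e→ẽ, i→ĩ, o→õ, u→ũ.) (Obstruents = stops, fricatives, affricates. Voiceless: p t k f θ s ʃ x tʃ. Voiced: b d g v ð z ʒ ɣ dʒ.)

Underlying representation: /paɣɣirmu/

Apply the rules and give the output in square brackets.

[paɣɣirmũ]

Rule 1: /u/ after nasal /m/ → [ũ]
After rule 1: paɣɣirmũ
Rule 2: no segment meets the rule's conditions; no change.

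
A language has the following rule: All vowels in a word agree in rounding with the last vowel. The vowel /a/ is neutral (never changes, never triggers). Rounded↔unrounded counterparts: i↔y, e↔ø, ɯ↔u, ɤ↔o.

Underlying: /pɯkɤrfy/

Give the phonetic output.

/ɯ/ harmonizes with /y/ ([+round]) → [u]
/ɤ/ harmonizes with /y/ ([+round]) → [o]

[pukorfy]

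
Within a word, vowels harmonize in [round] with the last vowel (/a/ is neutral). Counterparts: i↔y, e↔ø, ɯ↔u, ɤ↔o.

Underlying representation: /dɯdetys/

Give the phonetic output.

/ɯ/ harmonizes with /y/ ([+round]) → [u]
/e/ harmonizes with /y/ ([+round]) → [ø]

[dudøtys]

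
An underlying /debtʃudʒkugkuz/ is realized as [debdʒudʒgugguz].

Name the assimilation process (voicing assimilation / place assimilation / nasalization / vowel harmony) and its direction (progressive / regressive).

/tʃ/→[dʒ] /k/→[g] /k/→[g].
Each target copies a feature from the preceding segment, so the direction is progressive.

voicing assimilation, progressive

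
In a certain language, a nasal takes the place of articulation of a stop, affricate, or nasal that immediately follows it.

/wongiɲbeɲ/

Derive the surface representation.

/n/ before /g/ (velar) → [ŋ]
/ɲ/ before /b/ (labial) → [m]

[woŋgimbeɲ]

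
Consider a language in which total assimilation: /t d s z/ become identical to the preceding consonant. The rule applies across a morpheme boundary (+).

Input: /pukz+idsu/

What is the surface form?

/z/ after /k/ → [k] (total assimilation)
/s/ after /d/ → [d] (total assimilation)

[pukk+iddu]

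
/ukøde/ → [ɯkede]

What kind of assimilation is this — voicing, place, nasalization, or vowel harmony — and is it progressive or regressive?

vowel harmony, regressive

/u/→[ɯ] /ø/→[e].
Vowels agree with the last vowel, so the harmony is regressive.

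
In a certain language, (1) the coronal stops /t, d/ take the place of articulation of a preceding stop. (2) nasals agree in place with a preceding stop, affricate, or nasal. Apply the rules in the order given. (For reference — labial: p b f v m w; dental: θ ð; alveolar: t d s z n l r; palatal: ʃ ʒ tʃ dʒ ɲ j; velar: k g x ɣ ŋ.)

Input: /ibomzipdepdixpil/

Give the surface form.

[ibomzipbepbixpil]

Rule 1: /d/ after /p/ (labial) → [b]
Rule 1: /d/ after /p/ (labial) → [b]
After rule 1: ibomzipbepbixpil
Rule 2: no segment meets the rule's conditions; no change.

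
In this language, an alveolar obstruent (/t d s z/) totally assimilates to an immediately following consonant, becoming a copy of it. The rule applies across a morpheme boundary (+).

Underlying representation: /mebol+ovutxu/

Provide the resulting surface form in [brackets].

/t/ before /x/ → [x] (total assimilation)

[mebol+ovuxxu]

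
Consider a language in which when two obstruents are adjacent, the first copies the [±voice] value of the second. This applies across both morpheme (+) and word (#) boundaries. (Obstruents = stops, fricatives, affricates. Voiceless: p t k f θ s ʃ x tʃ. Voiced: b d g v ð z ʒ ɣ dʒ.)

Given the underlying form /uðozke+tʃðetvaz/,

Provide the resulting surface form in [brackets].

/z/ before /k/ (voiceless) → [s]
/tʃ/ before /ð/ (voiced) → [dʒ]
/t/ before /v/ (voiced) → [d]

[uðoske+dʒðedvaz]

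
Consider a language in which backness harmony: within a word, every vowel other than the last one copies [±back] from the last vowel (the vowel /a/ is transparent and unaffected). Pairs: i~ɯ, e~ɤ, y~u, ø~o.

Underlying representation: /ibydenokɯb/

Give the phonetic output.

/i/ harmonizes with /ɯ/ ([+back]) → [ɯ]
/y/ harmonizes with /ɯ/ ([+back]) → [u]
/e/ harmonizes with /ɯ/ ([+back]) → [ɤ]

[ɯbudɤnokɯb]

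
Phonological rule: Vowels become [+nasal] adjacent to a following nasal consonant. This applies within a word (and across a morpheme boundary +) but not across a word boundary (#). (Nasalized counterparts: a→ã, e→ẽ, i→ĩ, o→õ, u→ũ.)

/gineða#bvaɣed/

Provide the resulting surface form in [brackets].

[gĩneða#bvaɣed]

/i/ before nasal /n/ → [ĩ]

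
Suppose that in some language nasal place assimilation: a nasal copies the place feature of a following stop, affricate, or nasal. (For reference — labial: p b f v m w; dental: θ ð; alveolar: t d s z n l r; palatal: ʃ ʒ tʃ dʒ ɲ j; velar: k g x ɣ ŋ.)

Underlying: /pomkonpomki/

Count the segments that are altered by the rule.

/m/ before /k/ (velar) → [ŋ]
/n/ before /p/ (labial) → [m]
/m/ before /k/ (velar) → [ŋ]
3 segments change.

3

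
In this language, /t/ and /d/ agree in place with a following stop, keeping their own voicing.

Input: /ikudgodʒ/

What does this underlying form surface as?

/d/ before /g/ (velar) → [g]

[ikuggodʒ]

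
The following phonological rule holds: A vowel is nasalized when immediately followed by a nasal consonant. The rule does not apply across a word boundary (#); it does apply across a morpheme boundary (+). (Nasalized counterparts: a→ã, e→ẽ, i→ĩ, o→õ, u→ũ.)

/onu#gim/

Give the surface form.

[õnu#gĩm]

/o/ before nasal /n/ → [õ]
/i/ before nasal /m/ → [ĩ]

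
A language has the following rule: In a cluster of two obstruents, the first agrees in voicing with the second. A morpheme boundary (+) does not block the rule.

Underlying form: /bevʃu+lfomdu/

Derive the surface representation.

[befʃu+lfomdu]

/v/ before /ʃ/ (voiceless) → [f]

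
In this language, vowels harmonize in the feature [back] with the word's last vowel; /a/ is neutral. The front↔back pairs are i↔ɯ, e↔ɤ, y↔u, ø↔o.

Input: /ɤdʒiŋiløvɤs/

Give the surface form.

[ɤdʒɯŋɯlovɤs]

/i/ harmonizes with /ɤ/ ([+back]) → [ɯ]
/i/ harmonizes with /ɤ/ ([+back]) → [ɯ]
/ø/ harmonizes with /ɤ/ ([+back]) → [o]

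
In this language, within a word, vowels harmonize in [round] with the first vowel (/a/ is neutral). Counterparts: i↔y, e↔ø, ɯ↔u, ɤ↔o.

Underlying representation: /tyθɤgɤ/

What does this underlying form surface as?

[tyθogo]

/ɤ/ harmonizes with /y/ ([+round]) → [o]
/ɤ/ harmonizes with /y/ ([+round]) → [o]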